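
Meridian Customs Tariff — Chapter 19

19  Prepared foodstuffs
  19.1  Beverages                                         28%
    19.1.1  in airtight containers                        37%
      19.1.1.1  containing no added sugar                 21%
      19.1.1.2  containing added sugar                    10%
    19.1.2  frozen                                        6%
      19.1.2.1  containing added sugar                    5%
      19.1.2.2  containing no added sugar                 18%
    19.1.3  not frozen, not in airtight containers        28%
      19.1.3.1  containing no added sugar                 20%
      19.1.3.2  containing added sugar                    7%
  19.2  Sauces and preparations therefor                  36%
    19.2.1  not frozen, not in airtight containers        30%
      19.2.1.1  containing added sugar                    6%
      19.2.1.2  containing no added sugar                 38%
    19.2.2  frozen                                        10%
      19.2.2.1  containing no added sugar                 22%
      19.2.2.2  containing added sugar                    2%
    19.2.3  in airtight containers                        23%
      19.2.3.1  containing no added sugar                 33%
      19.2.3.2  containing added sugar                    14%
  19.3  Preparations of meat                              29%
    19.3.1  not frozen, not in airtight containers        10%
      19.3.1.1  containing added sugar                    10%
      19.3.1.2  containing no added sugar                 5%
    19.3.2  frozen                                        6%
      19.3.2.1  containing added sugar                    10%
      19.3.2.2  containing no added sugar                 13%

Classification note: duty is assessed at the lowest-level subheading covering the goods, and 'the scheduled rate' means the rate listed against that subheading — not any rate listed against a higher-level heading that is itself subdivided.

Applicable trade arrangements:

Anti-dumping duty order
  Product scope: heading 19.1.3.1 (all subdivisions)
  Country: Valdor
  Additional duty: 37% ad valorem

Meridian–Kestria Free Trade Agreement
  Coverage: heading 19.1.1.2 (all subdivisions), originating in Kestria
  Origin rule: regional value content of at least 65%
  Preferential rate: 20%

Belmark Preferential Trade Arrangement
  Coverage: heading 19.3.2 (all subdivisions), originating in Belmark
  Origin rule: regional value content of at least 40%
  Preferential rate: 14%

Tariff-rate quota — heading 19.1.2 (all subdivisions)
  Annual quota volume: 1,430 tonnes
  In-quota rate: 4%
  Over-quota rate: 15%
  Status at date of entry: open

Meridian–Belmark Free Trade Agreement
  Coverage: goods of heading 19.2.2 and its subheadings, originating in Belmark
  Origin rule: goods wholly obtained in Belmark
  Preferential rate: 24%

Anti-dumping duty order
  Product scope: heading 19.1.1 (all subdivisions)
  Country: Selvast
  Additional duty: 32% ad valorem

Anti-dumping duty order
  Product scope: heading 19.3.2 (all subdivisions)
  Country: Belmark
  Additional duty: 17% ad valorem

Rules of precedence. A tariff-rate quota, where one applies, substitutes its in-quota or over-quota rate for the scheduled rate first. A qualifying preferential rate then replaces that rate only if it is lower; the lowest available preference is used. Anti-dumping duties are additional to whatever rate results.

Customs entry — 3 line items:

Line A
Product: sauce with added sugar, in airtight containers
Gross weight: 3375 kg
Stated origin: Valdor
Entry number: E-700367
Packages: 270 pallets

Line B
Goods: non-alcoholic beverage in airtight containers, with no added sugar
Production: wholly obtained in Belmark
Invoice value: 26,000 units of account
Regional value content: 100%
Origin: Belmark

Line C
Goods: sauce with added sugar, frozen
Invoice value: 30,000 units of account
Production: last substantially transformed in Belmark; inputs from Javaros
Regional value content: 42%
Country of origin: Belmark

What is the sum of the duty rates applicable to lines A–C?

Line A: sauce → 19.2; in airtight containers → 19.2.3; with added sugar → 19.2.3.2. Scheduled 14%. No special measure applies. → 14%.
Line B: non-alcoholic beverage → 19.1; in airtight containers → 19.1.1; with no added sugar → 19.1.1.1. Scheduled 21%. Belmark agreement on 19.3.2: 19.1.1.1 not covered; Belmark agreement on 19.2.2: 19.1.1.1 not covered. → 21%.
Line C: sauce → 19.2; frozen → 19.2.2; with added sugar → 19.2.2.2. Scheduled 2%. Belmark agreement on 19.3.2: 19.2.2.2 not covered; Belmark agreement on 19.2.2: not wholly obtained. → 2%.
Sum: 14% + 21% + 2% = 37%.

37%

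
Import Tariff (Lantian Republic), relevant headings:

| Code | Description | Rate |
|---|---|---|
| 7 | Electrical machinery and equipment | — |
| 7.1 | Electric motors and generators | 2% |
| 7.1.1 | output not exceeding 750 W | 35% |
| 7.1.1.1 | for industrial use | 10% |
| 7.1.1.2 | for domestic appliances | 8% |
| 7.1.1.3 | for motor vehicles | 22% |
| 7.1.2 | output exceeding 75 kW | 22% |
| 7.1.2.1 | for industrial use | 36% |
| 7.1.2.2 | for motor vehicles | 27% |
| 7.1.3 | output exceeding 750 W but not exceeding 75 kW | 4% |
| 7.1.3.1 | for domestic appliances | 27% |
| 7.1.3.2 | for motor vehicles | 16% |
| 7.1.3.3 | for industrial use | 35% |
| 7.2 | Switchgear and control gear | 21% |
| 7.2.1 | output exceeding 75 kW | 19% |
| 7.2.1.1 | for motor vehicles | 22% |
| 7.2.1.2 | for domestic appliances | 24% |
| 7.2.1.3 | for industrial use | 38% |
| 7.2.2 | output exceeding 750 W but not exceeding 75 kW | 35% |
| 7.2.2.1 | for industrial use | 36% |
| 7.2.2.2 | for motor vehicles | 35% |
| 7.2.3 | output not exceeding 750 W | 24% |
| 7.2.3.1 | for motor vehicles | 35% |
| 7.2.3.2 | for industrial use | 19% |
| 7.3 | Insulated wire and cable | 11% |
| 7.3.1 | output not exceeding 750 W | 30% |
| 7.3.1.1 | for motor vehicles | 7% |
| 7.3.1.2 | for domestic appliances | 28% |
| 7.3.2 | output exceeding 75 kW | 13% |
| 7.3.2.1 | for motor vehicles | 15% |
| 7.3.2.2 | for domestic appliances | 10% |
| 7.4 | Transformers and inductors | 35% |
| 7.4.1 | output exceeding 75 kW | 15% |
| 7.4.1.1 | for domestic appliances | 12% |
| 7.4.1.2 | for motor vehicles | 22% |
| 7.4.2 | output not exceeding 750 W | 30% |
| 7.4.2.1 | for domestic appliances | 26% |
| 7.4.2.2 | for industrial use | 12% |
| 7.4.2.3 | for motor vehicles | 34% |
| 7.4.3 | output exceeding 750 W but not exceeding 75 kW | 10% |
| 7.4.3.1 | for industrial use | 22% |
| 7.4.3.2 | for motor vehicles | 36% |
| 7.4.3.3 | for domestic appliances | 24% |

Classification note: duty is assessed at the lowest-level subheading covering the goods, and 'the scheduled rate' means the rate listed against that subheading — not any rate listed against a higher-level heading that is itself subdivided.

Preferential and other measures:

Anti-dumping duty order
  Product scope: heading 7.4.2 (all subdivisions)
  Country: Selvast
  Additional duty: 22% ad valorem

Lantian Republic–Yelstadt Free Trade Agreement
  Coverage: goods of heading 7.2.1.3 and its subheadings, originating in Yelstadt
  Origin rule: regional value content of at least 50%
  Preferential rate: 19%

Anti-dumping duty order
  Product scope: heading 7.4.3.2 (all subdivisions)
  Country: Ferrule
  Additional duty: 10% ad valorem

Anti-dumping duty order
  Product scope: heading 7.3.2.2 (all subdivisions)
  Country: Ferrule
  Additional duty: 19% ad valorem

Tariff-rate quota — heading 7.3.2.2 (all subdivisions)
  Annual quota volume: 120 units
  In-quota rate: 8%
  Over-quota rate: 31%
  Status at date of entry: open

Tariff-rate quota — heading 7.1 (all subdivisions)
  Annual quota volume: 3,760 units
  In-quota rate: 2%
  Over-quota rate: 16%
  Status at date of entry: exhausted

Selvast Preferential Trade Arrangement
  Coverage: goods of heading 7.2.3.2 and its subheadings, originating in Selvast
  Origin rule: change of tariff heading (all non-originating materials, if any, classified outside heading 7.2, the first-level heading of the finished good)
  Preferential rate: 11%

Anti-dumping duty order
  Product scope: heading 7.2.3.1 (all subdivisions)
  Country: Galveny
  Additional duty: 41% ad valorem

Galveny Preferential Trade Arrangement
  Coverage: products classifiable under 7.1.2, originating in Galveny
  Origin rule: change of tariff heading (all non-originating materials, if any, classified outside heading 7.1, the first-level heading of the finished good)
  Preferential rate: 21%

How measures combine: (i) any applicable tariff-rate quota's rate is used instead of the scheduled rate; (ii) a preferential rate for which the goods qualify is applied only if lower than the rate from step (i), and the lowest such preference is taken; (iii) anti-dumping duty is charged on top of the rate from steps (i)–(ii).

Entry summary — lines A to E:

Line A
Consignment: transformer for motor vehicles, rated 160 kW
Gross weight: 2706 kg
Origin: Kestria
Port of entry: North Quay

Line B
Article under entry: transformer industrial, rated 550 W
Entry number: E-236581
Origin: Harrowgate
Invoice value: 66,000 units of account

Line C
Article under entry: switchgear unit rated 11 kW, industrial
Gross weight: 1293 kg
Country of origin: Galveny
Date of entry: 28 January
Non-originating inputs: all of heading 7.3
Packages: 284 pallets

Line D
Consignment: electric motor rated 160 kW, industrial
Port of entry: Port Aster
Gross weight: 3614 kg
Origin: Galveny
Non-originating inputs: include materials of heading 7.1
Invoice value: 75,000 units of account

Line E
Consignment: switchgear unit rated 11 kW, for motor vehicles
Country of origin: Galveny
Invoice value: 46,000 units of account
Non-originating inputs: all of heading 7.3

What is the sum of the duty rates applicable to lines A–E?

121%

Line A: transformer → 7.4; rated 160 kW → 7.4.1; for motor vehicles → 7.4.1.2. Scheduled 22%. No special measure applies. → 22%.
Line B: transformer → 7.4; rated 550 W → 7.4.2; industrial → 7.4.2.2. Scheduled 12%. No special measure applies. → 12%.
Line C: switchgear unit → 7.2; rated 11 kW → 7.2.2; industrial → 7.2.2.1. Scheduled 36%. Galveny agreement on 7.1.2: 7.2.2.1 not covered. → 36%.
Line D: electric motor → 7.1; rated 160 kW → 7.1.2; industrial → 7.1.2.1. Scheduled 36%. quota on 7.1 exhausted → over-quota 16%; Galveny agreement on 7.1.2: CTH not met. → 16%.
Line E: switchgear unit → 7.2; rated 11 kW → 7.2.2; for motor vehicles → 7.2.2.2. Scheduled 35%. Galveny agreement on 7.1.2: 7.2.2.2 not covered. → 35%.
Sum: 22% + 12% + 36% + 16% + 35% = 121%.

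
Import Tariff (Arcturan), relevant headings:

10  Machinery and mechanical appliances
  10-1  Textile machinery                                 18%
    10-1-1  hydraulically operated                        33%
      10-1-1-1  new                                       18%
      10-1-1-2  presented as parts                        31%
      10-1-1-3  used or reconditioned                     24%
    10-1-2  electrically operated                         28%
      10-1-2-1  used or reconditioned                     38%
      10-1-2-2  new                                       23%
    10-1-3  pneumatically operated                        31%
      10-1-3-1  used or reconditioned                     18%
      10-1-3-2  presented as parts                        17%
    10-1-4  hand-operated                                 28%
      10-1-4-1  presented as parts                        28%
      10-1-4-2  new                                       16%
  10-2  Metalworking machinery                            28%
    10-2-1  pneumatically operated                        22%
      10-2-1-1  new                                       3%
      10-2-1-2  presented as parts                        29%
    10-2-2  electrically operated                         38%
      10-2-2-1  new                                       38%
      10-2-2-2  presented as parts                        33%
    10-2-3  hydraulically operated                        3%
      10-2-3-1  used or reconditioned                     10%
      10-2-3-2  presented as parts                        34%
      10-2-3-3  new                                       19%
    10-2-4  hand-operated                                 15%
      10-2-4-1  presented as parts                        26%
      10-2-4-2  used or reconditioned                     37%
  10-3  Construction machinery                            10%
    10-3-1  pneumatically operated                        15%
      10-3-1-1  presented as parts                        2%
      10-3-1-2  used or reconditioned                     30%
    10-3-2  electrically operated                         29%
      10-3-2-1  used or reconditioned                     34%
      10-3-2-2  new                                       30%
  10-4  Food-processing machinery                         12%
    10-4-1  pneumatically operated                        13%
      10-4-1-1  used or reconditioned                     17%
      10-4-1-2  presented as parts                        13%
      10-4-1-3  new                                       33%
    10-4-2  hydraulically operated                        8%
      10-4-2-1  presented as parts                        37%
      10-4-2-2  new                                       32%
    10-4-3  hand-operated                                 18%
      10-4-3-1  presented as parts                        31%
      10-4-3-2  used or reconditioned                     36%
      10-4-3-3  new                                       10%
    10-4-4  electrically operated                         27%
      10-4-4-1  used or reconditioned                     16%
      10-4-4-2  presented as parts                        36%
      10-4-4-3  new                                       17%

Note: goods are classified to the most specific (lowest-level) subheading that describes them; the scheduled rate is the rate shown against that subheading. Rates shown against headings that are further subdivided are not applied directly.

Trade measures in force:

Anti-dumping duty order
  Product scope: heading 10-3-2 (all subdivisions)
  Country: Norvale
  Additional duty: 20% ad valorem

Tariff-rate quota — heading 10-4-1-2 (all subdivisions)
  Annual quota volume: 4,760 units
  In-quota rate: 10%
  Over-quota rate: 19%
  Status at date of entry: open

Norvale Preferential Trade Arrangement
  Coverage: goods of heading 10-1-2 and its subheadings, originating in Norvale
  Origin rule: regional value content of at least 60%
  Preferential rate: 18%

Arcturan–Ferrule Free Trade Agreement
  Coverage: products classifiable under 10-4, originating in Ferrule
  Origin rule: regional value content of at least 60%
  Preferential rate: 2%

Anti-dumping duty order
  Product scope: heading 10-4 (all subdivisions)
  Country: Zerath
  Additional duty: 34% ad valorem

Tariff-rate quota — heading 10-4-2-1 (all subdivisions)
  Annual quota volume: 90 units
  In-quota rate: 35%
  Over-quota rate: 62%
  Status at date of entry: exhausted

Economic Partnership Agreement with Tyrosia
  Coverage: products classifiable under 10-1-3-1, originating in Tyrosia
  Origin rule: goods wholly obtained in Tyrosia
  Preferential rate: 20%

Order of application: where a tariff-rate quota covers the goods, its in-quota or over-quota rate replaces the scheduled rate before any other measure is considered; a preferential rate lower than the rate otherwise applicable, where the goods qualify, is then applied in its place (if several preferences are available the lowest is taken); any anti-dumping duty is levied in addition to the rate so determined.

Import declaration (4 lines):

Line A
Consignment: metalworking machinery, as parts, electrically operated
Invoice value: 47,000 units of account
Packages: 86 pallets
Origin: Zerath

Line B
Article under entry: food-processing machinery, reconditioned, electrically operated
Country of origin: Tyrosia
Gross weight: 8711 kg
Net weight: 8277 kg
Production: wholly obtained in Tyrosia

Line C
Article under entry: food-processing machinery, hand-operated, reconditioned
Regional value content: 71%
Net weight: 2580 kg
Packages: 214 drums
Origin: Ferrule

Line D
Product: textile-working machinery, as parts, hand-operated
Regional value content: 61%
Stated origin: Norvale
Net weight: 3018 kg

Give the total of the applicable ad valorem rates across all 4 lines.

Line A: metalworking → 10-2; electrically operated → 10-2-2; as parts → 10-2-2-2. Scheduled 33%. No special measure applies. → 33%.
Line B: food-processing → 10-4; electrically operated → 10-4-4; reconditioned → 10-4-4-1. Scheduled 16%. Tyrosia agreement on 10-1-3-1: 10-4-4-1 not covered. → 16%.
Line C: food-processing → 10-4; hand-operated → 10-4-3; reconditioned → 10-4-3-2. Scheduled 36%. Ferrule agreement on 10-4: RVC ≥ 60% → 2% available; preferential 2%. → 2%.
Line D: textile-working → 10-1; hand-operated → 10-1-4; as parts → 10-1-4-1. Scheduled 28%. Norvale agreement on 10-1-2: 10-1-4-1 not covered. → 28%.
Sum: 33% + 16% + 2% + 28% = 79%.

79%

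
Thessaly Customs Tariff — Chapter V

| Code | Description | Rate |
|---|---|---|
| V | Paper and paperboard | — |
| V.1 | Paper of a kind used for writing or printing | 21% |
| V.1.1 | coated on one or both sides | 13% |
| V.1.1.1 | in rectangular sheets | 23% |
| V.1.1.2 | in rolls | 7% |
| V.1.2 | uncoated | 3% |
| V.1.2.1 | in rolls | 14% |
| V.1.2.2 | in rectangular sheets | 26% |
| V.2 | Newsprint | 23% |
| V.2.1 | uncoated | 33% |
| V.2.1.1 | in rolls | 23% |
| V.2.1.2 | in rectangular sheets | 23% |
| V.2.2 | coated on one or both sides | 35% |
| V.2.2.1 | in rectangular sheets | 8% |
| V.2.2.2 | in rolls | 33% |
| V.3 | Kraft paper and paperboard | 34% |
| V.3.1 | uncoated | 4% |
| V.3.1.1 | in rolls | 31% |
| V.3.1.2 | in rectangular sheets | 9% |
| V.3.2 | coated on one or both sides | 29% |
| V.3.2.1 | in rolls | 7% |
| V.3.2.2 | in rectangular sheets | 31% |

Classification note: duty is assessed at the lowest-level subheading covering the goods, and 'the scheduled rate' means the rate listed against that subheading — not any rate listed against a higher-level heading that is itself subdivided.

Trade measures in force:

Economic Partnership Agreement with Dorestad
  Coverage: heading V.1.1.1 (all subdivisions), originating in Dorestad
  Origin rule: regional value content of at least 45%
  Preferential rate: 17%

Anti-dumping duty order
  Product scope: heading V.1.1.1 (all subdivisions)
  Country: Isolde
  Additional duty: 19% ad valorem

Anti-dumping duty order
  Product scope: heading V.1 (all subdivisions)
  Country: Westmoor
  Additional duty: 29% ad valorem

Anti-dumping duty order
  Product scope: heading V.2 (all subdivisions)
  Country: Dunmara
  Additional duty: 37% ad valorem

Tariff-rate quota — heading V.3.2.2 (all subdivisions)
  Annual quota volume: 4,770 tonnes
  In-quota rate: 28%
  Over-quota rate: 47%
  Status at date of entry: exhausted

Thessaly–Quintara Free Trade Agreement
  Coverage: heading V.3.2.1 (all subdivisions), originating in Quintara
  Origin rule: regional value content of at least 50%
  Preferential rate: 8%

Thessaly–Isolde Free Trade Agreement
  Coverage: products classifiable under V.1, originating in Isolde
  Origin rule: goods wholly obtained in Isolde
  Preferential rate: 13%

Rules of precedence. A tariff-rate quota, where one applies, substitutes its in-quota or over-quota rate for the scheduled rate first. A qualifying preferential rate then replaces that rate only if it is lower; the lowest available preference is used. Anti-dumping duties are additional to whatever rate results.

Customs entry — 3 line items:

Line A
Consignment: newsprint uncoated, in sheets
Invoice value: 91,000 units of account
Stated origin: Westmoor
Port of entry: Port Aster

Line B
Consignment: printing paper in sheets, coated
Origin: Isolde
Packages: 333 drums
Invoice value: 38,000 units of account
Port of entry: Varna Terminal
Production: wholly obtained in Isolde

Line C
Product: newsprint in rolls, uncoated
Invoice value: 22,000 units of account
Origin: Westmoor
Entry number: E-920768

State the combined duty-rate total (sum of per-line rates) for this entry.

Line A: newsprint → V.2; uncoated → V.2.1; in sheets → V.2.1.2. Scheduled 23%. No special measure applies. → 23%.
Line B: printing paper → V.1; coated → V.1.1; in sheets → V.1.1.1. Scheduled 23%. Isolde agreement on V.1: wholly obtained → 13% available; preferential 13%; anti-dumping (Isolde, V.1.1.1): +19%; total 13% + 19% = 32%. → 32%.
Line C: newsprint → V.2; uncoated → V.2.1; in rolls → V.2.1.1. Scheduled 23%. No special measure applies. → 23%.
Sum: 23% + 32% + 23% = 78%.

78%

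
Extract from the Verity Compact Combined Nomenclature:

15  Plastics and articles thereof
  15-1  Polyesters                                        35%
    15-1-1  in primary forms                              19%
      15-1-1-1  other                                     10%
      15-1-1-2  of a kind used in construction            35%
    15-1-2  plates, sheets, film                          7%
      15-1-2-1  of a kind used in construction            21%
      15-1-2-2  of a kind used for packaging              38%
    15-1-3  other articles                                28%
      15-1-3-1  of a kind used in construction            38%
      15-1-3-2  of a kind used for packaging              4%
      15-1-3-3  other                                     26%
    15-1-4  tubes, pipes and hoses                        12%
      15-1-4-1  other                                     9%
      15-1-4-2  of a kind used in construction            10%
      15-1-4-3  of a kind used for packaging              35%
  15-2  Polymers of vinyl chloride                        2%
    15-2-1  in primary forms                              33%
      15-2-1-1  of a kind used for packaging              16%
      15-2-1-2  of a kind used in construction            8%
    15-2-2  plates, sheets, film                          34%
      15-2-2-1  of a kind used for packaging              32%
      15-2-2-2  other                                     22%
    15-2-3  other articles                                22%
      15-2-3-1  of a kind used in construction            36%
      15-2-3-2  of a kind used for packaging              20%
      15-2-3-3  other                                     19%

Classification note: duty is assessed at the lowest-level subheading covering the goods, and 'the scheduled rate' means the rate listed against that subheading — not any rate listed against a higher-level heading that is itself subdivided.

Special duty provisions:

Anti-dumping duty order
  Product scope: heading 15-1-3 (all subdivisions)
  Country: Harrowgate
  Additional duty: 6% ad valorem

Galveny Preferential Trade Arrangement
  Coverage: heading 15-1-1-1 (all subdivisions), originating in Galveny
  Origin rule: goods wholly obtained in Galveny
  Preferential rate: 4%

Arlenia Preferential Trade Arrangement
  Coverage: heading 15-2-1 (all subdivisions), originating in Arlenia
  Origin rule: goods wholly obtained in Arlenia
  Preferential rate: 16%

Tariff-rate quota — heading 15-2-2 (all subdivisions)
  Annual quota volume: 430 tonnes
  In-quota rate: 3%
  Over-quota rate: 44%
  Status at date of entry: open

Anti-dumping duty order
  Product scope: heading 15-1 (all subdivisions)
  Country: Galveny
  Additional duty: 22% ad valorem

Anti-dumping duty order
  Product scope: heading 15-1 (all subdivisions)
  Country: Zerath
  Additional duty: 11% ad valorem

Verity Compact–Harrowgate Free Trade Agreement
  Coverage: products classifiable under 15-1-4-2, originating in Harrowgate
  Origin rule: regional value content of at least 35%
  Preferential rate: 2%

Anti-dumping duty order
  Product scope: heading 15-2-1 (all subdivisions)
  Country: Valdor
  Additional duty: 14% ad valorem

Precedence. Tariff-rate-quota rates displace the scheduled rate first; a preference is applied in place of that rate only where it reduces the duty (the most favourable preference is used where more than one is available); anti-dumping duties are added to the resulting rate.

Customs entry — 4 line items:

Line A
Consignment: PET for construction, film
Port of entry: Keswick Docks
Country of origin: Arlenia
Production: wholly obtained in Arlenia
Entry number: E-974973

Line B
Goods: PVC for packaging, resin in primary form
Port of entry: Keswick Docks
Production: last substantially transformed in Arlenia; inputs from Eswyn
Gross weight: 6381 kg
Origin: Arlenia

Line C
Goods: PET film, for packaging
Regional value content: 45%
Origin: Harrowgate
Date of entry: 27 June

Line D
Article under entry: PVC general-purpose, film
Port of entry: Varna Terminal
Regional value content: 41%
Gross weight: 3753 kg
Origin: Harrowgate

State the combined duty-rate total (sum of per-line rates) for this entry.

Line A: PET → 15-1; film → 15-1-2; for construction → 15-1-2-1. Scheduled 21%. Arlenia agreement on 15-2-1: 15-1-2-1 not covered. → 21%.
Line B: PVC → 15-2; resin in primary form → 15-2-1; for packaging → 15-2-1-1. Scheduled 16%. Arlenia agreement on 15-2-1: not wholly obtained. → 16%.
Line C: PET → 15-1; film → 15-1-2; for packaging → 15-1-2-2. Scheduled 38%. Harrowgate agreement on 15-1-4-2: 15-1-2-2 not covered. → 38%.
Line D: PVC → 15-2; film → 15-2-2; general-purpose → 15-2-2-2. Scheduled 22%. quota on 15-2-2 open → in-quota 3%; Harrowgate agreement on 15-1-4-2: 15-2-2-2 not covered. → 3%.
Sum: 21% + 16% + 38% + 3% = 78%.

78%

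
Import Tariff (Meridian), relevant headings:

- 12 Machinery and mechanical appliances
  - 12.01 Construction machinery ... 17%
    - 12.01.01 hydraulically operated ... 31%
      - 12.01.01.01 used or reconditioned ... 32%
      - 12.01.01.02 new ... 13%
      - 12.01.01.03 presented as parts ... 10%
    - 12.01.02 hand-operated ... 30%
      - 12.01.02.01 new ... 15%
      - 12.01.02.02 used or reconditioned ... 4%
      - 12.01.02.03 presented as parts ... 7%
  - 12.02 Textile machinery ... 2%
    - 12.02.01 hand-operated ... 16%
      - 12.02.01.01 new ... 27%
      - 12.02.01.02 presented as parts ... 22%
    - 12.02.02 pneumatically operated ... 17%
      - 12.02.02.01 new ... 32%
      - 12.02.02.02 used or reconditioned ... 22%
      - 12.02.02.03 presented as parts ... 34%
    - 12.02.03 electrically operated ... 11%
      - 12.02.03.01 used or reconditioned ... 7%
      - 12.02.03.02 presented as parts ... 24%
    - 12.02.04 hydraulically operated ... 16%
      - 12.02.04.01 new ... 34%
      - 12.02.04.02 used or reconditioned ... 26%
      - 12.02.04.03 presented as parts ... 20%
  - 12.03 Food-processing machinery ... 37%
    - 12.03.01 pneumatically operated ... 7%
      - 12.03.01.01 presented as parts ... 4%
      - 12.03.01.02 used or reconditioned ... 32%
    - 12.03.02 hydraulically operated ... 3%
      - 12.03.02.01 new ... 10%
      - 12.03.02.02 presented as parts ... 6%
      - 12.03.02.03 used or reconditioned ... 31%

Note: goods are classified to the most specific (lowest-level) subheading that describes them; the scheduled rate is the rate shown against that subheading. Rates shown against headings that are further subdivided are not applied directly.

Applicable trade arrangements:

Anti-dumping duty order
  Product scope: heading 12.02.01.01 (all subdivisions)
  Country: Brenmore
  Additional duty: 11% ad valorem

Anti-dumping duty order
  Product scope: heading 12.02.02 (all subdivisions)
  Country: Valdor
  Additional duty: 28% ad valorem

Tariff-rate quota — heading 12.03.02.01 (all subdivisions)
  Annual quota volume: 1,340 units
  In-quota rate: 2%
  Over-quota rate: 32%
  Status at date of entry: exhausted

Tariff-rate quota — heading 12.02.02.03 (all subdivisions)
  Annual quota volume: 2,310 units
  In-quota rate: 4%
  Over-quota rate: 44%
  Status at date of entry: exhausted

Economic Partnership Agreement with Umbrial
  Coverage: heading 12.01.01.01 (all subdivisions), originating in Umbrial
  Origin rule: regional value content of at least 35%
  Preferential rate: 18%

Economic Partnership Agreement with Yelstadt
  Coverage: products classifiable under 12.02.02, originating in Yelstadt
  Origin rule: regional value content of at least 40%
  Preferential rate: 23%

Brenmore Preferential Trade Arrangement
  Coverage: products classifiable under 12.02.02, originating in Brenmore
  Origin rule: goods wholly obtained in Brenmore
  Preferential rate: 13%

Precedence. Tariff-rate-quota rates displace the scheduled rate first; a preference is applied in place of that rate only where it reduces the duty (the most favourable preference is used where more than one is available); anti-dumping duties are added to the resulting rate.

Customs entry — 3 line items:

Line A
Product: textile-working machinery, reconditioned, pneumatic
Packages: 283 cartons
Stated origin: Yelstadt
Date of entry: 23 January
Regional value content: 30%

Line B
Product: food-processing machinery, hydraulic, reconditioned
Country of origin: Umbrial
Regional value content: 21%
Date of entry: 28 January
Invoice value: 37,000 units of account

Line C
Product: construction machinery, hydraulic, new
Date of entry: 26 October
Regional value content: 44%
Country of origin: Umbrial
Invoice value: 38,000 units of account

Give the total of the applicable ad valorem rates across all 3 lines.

66%

Line A: textile-working → 12.02; pneumatic → 12.02.02; reconditioned → 12.02.02.02. Scheduled 22%. Yelstadt agreement on 12.02.02: RVC < 40%. → 22%.
Line B: food-processing → 12.03; hydraulic → 12.03.02; reconditioned → 12.03.02.03. Scheduled 31%. Umbrial agreement on 12.01.01.01: 12.03.02.03 not covered. → 31%.
Line C: construction → 12.01; hydraulic → 12.01.01; new → 12.01.01.02. Scheduled 13%. Umbrial agreement on 12.01.01.01: 12.01.01.02 not covered. → 13%.
Sum: 22% + 31% + 13% = 66%.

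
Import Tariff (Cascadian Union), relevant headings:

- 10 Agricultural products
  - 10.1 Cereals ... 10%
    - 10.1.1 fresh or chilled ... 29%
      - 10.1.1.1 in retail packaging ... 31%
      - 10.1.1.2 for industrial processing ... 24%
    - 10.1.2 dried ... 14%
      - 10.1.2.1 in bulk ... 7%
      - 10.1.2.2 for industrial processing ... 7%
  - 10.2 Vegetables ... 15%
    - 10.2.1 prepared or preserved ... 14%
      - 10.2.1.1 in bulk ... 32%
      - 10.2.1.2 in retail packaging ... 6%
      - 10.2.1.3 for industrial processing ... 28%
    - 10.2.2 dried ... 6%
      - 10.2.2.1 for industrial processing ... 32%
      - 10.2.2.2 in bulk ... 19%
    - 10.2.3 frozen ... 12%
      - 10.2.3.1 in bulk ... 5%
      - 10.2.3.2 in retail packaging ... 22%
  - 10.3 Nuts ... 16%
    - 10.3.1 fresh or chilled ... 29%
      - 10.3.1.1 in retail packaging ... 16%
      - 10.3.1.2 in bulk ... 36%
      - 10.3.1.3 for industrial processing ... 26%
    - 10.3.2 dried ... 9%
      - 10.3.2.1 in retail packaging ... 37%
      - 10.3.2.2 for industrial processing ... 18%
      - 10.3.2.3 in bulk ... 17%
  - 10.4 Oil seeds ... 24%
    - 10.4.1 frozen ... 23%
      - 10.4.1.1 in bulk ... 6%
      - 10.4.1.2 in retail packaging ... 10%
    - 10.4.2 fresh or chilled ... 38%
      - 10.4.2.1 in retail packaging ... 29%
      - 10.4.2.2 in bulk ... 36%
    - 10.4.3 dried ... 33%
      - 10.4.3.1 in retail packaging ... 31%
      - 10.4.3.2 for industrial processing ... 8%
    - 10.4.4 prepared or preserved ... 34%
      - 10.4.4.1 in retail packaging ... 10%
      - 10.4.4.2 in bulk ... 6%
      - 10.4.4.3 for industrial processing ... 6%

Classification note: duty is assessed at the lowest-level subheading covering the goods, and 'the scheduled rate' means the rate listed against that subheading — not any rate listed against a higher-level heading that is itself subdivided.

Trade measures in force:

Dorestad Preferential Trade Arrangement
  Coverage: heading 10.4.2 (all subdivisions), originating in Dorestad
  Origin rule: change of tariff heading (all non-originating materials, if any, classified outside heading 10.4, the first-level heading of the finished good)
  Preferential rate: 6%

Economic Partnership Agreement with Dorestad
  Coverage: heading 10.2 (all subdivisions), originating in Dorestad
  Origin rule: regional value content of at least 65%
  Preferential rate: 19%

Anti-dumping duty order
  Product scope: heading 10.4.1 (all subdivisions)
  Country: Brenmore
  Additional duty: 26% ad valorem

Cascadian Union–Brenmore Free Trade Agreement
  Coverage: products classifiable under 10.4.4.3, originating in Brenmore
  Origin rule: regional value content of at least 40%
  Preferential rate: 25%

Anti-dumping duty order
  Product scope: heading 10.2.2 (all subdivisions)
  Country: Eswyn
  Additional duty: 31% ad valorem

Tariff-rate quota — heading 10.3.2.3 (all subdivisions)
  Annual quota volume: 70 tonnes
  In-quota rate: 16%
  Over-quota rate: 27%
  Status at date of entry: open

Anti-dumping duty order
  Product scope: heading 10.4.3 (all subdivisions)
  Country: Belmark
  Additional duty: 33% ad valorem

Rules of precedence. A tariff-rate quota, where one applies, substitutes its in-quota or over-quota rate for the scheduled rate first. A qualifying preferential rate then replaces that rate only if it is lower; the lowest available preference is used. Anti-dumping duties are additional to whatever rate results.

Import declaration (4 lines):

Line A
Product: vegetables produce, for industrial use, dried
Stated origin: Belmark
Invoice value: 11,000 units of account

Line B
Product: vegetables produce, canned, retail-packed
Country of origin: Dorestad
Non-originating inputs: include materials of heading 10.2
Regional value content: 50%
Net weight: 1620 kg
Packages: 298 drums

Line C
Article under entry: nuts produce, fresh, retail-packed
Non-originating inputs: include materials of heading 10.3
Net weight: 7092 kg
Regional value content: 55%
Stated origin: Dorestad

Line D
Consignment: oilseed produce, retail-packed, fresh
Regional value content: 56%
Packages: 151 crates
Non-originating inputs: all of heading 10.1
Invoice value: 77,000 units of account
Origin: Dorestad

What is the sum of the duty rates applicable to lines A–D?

Line A: vegetables → 10.2; dried → 10.2.2; for industrial use → 10.2.2.1. Scheduled 32%. No special measure applies. → 32%.
Line B: vegetables → 10.2; canned → 10.2.1; retail-packed → 10.2.1.2. Scheduled 6%. Dorestad agreement on 10.4.2: 10.2.1.2 not covered; Dorestad agreement on 10.2: RVC < 65%. → 6%.
Line C: nuts → 10.3; fresh → 10.3.1; retail-packed → 10.3.1.1. Scheduled 16%. Dorestad agreement on 10.4.2: 10.3.1.1 not covered; Dorestad agreement on 10.2: 10.3.1.1 not covered. → 16%.
Line D: oilseed → 10.4; fresh → 10.4.2; retail-packed → 10.4.2.1. Scheduled 29%. Dorestad agreement on 10.4.2: CTH met → 6% available; Dorestad agreement on 10.2: 10.4.2.1 not covered; preferential 6%. → 6%.
Sum: 32% + 6% + 16% + 6% = 60%.

60%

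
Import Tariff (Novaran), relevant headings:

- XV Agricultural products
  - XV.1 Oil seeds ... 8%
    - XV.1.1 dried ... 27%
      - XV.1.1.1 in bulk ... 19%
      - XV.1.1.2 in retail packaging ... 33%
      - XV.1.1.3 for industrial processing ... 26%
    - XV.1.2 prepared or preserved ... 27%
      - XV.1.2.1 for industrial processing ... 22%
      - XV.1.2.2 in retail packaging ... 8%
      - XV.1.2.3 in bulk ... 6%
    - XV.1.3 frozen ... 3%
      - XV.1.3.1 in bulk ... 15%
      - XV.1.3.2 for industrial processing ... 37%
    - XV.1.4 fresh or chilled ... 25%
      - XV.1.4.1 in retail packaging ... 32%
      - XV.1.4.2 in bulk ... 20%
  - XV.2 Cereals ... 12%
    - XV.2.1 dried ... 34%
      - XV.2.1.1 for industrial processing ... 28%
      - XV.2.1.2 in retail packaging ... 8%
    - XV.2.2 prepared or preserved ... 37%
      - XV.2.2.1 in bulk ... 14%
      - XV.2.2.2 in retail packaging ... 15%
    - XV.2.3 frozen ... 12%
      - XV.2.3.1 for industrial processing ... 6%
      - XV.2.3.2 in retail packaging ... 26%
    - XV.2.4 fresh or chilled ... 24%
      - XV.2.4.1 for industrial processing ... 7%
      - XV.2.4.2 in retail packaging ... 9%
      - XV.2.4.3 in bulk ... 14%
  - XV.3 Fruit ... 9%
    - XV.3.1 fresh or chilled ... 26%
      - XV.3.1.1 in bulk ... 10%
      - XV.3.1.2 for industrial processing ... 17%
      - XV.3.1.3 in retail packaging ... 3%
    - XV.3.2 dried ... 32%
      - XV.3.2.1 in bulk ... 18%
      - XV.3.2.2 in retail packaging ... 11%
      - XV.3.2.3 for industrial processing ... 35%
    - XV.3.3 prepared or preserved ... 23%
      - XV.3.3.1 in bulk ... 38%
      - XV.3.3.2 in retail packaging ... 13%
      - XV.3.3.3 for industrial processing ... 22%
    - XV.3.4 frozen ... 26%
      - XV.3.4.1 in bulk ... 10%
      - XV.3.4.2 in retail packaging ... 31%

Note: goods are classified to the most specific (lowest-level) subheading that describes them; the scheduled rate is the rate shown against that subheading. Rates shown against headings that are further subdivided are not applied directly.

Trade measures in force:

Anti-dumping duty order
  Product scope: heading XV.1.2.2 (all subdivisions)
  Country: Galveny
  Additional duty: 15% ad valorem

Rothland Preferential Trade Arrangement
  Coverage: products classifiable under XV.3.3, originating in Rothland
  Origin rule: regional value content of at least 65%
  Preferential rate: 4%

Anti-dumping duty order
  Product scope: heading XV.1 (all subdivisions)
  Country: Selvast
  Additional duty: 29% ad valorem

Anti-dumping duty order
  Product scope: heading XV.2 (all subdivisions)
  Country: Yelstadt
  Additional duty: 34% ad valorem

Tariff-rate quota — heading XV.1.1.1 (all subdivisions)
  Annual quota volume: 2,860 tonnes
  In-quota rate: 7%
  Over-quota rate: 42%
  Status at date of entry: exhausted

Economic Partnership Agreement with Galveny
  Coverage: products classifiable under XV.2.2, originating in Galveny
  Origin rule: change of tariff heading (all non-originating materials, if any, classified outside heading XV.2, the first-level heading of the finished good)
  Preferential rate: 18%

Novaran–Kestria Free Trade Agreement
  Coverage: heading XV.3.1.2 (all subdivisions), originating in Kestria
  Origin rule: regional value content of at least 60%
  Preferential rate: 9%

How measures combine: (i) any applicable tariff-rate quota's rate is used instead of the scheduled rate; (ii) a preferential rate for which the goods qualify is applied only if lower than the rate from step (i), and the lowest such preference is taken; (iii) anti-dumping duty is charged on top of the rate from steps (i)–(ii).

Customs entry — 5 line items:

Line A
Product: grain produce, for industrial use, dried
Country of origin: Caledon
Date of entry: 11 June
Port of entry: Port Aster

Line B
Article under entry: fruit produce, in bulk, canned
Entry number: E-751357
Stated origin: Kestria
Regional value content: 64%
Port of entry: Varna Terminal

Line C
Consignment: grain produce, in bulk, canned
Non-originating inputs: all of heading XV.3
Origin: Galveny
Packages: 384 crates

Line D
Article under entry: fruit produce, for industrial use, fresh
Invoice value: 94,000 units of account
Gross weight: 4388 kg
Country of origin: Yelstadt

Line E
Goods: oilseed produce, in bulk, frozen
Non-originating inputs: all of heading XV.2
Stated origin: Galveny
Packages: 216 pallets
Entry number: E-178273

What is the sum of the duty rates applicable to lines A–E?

Line A: grain → XV.2; dried → XV.2.1; for industrial use → XV.2.1.1. Scheduled 28%. No special measure applies. → 28%.
Line B: fruit → XV.3; canned → XV.3.3; in bulk → XV.3.3.1. Scheduled 38%. Kestria agreement on XV.3.1.2: XV.3.3.1 not covered. → 38%.
Line C: grain → XV.2; canned → XV.2.2; in bulk → XV.2.2.1. Scheduled 14%. Galveny agreement on XV.2.2: CTH met → 18% available; preference 18% not lower than 14% → no reduction. → 14%.
Line D: fruit → XV.3; fresh → XV.3.1; for industrial use → XV.3.1.2. Scheduled 17%. No special measure applies. → 17%.
Line E: oilseed → XV.1; frozen → XV.1.3; in bulk → XV.1.3.1. Scheduled 15%. Galveny agreement on XV.2.2: XV.1.3.1 not covered. → 15%.
Sum: 28% + 38% + 14% + 17% + 15% = 112%.

112%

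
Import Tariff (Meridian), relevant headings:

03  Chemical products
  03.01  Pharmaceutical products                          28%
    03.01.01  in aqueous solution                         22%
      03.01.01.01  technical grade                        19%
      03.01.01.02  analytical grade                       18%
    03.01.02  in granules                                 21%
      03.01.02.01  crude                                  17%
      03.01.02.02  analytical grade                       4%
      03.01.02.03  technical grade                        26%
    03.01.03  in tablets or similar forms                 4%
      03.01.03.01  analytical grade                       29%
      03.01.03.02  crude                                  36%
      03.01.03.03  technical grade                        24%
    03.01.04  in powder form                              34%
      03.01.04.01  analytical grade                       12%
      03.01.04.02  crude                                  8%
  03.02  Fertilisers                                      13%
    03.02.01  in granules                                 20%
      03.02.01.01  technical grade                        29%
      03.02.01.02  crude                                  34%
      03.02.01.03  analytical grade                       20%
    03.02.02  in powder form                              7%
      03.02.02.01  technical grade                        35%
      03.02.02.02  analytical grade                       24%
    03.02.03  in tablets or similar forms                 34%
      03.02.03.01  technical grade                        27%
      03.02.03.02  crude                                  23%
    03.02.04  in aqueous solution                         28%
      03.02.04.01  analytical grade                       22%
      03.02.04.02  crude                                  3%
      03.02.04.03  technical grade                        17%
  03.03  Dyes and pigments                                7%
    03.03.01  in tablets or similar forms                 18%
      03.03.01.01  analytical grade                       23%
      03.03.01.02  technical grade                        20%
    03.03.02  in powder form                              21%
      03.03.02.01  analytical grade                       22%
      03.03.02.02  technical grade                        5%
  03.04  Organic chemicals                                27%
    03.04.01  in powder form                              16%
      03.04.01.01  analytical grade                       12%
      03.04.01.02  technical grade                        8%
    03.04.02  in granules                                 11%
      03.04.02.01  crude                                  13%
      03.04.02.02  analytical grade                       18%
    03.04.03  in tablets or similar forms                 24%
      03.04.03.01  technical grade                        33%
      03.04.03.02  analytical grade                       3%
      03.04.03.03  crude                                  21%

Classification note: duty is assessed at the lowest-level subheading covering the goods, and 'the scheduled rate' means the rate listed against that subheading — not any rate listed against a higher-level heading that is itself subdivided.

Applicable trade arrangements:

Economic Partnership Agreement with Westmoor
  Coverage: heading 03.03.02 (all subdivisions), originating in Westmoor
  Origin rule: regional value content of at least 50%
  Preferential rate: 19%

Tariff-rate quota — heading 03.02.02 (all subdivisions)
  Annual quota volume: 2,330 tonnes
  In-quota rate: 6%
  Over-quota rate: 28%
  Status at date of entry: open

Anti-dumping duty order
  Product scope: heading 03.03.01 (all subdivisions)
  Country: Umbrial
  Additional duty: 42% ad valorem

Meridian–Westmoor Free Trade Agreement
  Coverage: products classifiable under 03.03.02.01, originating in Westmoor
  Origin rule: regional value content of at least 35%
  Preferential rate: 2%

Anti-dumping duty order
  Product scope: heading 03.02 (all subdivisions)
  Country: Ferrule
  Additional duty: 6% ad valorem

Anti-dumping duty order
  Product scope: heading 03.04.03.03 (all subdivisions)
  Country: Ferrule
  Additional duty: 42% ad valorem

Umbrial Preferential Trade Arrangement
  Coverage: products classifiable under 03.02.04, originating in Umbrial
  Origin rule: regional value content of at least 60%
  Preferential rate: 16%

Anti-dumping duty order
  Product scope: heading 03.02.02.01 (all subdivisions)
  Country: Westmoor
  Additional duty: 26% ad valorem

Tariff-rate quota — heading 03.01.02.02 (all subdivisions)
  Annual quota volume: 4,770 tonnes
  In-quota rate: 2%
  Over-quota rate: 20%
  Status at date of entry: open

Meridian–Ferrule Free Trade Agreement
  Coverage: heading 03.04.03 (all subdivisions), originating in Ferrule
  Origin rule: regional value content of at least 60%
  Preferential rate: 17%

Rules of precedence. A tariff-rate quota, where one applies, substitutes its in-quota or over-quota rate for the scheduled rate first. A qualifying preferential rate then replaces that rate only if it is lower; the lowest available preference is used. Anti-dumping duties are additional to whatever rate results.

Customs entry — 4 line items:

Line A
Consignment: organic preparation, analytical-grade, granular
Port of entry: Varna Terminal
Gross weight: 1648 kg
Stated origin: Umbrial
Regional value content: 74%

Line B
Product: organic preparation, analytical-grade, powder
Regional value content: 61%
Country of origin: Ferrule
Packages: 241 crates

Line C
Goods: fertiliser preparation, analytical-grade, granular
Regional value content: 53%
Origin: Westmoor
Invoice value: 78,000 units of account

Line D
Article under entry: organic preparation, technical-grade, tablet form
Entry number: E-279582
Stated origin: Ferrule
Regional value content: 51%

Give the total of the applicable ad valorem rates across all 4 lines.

Line A: organic → 03.04; granular → 03.04.02; analytical-grade → 03.04.02.02. Scheduled 18%. Umbrial agreement on 03.02.04: 03.04.02.02 not covered. → 18%.
Line B: organic → 03.04; powder → 03.04.01; analytical-grade → 03.04.01.01. Scheduled 12%. Ferrule agreement on 03.04.03: 03.04.01.01 not covered. → 12%.
Line C: fertiliser → 03.02; granular → 03.02.01; analytical-grade → 03.02.01.03. Scheduled 20%. Westmoor agreement on 03.03.02: 03.02.01.03 not covered; Westmoor agreement on 03.03.02.01: 03.02.01.03 not covered. → 20%.
Line D: organic → 03.04; tablet form → 03.04.03; technical-grade → 03.04.03.01. Scheduled 33%. Ferrule agreement on 03.04.03: RVC < 60%. → 33%.
Sum: 18% + 12% + 20% + 33% = 83%.

83%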